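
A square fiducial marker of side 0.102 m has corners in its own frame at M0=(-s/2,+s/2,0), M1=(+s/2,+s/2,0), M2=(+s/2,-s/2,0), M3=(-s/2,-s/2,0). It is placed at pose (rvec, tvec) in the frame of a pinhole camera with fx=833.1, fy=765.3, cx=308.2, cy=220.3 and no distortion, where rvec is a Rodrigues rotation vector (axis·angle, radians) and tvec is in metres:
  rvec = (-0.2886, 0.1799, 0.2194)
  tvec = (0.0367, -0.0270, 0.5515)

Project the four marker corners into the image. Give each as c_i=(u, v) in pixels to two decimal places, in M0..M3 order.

c0=(271.05, 235.80) c1=(424.22, 264.21) c2=(455.29, 130.40) c3=(308.08, 108.20)

Intrinsics K: fx=833.1, fy=765.3, cx=308.2, cy=220.3
Marker side s = 0.102 m; corners in marker frame (Z=0):
  M0 = (-0.0510, +0.0510, 0)
  M1 = (+0.0510, +0.0510, 0)
  M2 = (+0.0510, -0.0510, 0)
  M3 = (-0.0510, -0.0510, 0)
rvec = (-0.2886, 0.1799, 0.2194), |rvec| = θ = 0.40471 rad = 23.188°
Rodrigues: sinθ=0.39375, 1−cosθ=0.08078; R = I + sinθ·[k]× + (1−cosθ)·[k]×²:
    [+0.96030 -0.23907 +0.14380]
    [+0.18785 +0.93518 +0.30025]
    [-0.20626 -0.26132 +0.94296]
t = (0.0367, -0.0270, 0.5515) m
M0: Pc = R·M0+t = (-0.02447, +0.01111, +0.54869); u = 833.1·(-0.02447)/0.54869 + 308.2 = 271.0500, v = 765.3·(+0.01111)/0.54869 + 220.3 = 235.8010
M1: Pc = R·M1+t = (+0.07348, +0.03027, +0.52765); u = 833.1·(+0.07348)/0.52765 + 308.2 = 424.2201, v = 765.3·(+0.03027)/0.52765 + 220.3 = 264.2098
M2: Pc = R·M2+t = (+0.09787, -0.06511, +0.55431); u = 833.1·(+0.09787)/0.55431 + 308.2 = 455.2905, v = 765.3·(-0.06511)/0.55431 + 220.3 = 130.4015
M3: Pc = R·M3+t = (-0.00008, -0.08427, +0.57535); u = 833.1·(-0.00008)/0.57535 + 308.2 = 308.0802, v = 765.3·(-0.08427)/0.57535 + 220.3 = 108.2017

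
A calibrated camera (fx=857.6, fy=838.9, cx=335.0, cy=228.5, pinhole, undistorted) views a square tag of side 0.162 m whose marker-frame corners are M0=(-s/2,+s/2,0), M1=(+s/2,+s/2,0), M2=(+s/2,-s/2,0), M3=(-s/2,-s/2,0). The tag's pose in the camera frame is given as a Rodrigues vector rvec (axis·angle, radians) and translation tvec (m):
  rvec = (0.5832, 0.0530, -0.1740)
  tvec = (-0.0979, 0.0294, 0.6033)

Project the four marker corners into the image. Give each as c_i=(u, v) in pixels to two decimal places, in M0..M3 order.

Intrinsics K: fx=857.6, fy=838.9, cx=335.0, cy=228.5
Marker side s = 0.162 m; corners in marker frame (Z=0):
  M0 = (-0.0810, +0.0810, 0)
  M1 = (+0.0810, +0.0810, 0)
  M2 = (+0.0810, -0.0810, 0)
  M3 = (-0.0810, -0.0810, 0)
rvec = (0.5832, 0.0530, -0.1740), |rvec| = θ = 0.61091 rad = 35.002°
Rodrigues: sinθ=0.57361, 1−cosθ=0.18087; R = I + sinθ·[k]× + (1−cosθ)·[k]×²:
    [+0.98397 +0.17836 +0.00058]
    [-0.14840 +0.82049 -0.55206]
    [-0.09894 +0.54313 +0.83380]
t = (-0.0979, 0.0294, 0.6033) m
M0: Pc = R·M0+t = (-0.16315, +0.10788, +0.65531); u = 857.6·(-0.16315)/0.65531 + 335.0 = 121.4803, v = 838.9·(+0.10788)/0.65531 + 228.5 = 366.6036
M1: Pc = R·M1+t = (-0.00375, +0.08384, +0.63928); u = 857.6·(-0.00375)/0.63928 + 335.0 = 329.9669, v = 838.9·(+0.08384)/0.63928 + 228.5 = 338.5192
M2: Pc = R·M2+t = (-0.03265, -0.04908, +0.55129); u = 857.6·(-0.03265)/0.55129 + 335.0 = 284.2157, v = 838.9·(-0.04908)/0.55129 + 228.5 = 153.8154
M3: Pc = R·M3+t = (-0.19205, -0.02504, +0.56732); u = 857.6·(-0.19205)/0.56732 + 335.0 = 44.6874, v = 838.9·(-0.02504)/0.56732 + 228.5 = 191.4740

c0=(121.48, 366.60) c1=(329.97, 338.52) c2=(284.22, 153.82) c3=(44.69, 191.47)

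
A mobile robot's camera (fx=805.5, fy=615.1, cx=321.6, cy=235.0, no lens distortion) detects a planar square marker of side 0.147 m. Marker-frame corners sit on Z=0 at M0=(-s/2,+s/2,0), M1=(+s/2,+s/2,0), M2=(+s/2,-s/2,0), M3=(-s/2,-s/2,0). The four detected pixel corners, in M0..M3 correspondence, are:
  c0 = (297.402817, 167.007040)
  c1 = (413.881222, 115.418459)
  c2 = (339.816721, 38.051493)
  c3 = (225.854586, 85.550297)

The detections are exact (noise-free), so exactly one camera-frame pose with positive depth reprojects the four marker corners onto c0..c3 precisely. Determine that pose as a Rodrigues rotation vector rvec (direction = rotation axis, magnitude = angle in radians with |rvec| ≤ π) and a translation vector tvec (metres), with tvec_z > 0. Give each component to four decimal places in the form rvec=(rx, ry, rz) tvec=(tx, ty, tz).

Intrinsics K: fx=805.5, fy=615.1, cx=321.6, cy=235.0
Marker side s = 0.147 m; corners in marker frame (Z=0):
  M0 = (-0.0735, +0.0735, 0)
  M1 = (+0.0735, +0.0735, 0)
  M2 = (+0.0735, -0.0735, 0)
  M3 = (-0.0735, -0.0735, 0)
Detected image corners:
  c0 = (297.402817, 167.007040) px
  c1 = (413.881222, 115.418459) px
  c2 = (339.816721, 38.051493) px
  c3 = (225.854586, 85.550297) px
Planar DLT: solve 8×8 A·h = b for H (H[2,2]=1):
  H  [+842.64143 +410.69102 +319.31141]
  H  [-318.00164 +513.09399 +100.39598]
  H  [+0.18481 -0.26534 +1.00000]
B = K⁻¹H; ‖b₁‖=1.151017, ‖b₂‖=1.151017; λ = 2/(‖b₁‖+‖b₂‖) = 0.868797, sign → tz>0 ⇒ λ=+0.868797
r₁ = λ·B[:,0] = (+0.84475,-0.51050,+0.16056); r₂ = λ·B[:,1] = (+0.53500,+0.81279,-0.23053)
r₃ = r₁×r₂ = (-0.01282,+0.28064,+0.95973); SVD([r₁ r₂ r₃]) → R = UVᵀ:
  R  [+0.84475 +0.53500 -0.01282]
  R  [-0.51050 +0.81279 +0.28064]
  R  [+0.16056 -0.23053 +0.95973]
t = (-0.00247, -0.19012, +0.86880) m
tr R = 2.617274; θ = arccos((tr R − 1)/2) = 0.628965 rad = 36.037°
axis k = ((R−Rᵀ)₃₂, (R−Rᵀ)₁₃, (R−Rᵀ)₂₁) / (2 sinθ) = (-0.434434, -0.147350, -0.888569)
rvec = θ·k = (-0.273244, -0.092678, -0.558879)

rvec=(-0.2732, -0.0927, -0.5589) tvec=(-0.0025, -0.1901, 0.8688)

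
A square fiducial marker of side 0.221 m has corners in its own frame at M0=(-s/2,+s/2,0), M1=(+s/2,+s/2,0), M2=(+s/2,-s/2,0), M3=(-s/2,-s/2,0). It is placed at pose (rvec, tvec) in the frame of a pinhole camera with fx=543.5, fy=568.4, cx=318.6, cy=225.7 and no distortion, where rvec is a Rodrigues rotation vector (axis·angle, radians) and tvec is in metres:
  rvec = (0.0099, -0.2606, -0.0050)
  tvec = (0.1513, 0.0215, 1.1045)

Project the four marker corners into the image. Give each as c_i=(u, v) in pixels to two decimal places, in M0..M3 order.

Intrinsics K: fx=543.5, fy=568.4, cx=318.6, cy=225.7
Marker side s = 0.221 m; corners in marker frame (Z=0):
  M0 = (-0.1105, +0.1105, 0)
  M1 = (+0.1105, +0.1105, 0)
  M2 = (+0.1105, -0.1105, 0)
  M3 = (-0.1105, -0.1105, 0)
rvec = (0.0099, -0.2606, -0.0050), |rvec| = θ = 0.26084 rad = 14.945°
Rodrigues: sinθ=0.25789, 1−cosθ=0.03383; R = I + sinθ·[k]× + (1−cosθ)·[k]×²:
    [+0.96622 +0.00366 -0.25768]
    [-0.00623 +0.99994 -0.00914]
    [+0.25763 +0.01044 +0.96619]
t = (0.1513, 0.0215, 1.1045) m
M0: Pc = R·M0+t = (+0.04494, +0.13268, +1.07719); u = 543.5·(+0.04494)/1.07719 + 318.6 = 341.2731, v = 568.4·(+0.13268)/1.07719 + 225.7 = 295.7121
M1: Pc = R·M1+t = (+0.25847, +0.13131, +1.13412); u = 543.5·(+0.25847)/1.13412 + 318.6 = 442.4665, v = 568.4·(+0.13131)/1.13412 + 225.7 = 291.5077
M2: Pc = R·M2+t = (+0.25766, -0.08968, +1.13181); u = 543.5·(+0.25766)/1.13181 + 318.6 = 442.3304, v = 568.4·(-0.08968)/1.13181 + 225.7 = 180.6619
M3: Pc = R·M3+t = (+0.04413, -0.08831, +1.07488); u = 543.5·(+0.04413)/1.07488 + 318.6 = 340.9127, v = 568.4·(-0.08831)/1.07488 + 225.7 = 179.0038

c0=(341.27, 295.71) c1=(442.47, 291.51) c2=(442.33, 180.66) c3=(340.91, 179.00)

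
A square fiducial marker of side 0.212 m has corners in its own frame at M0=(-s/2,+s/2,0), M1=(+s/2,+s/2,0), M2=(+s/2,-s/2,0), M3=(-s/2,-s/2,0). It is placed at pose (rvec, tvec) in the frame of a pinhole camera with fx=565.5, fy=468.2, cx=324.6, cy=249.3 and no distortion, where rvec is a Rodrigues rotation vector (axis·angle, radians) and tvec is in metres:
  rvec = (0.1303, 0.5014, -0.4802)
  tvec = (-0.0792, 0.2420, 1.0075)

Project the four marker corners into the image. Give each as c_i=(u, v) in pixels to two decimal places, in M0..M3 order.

c0=(265.59, 416.65) c1=(355.59, 392.30) c2=(296.30, 300.84) c3=(212.04, 334.20)

Intrinsics K: fx=565.5, fy=468.2, cx=324.6, cy=249.3
Marker side s = 0.212 m; corners in marker frame (Z=0):
  M0 = (-0.1060, +0.1060, 0)
  M1 = (+0.1060, +0.1060, 0)
  M2 = (+0.1060, -0.1060, 0)
  M3 = (-0.1060, -0.1060, 0)
rvec = (0.1303, 0.5014, -0.4802), |rvec| = θ = 0.70638 rad = 40.473°
Rodrigues: sinθ=0.64908, 1−cosθ=0.23928; R = I + sinθ·[k]× + (1−cosθ)·[k]×²:
    [+0.76886 +0.47258 +0.43072]
    [-0.40992 +0.88128 -0.23519]
    [-0.49074 +0.00427 +0.87130]
t = (-0.0792, 0.2420, 1.0075) m
M0: Pc = R·M0+t = (-0.11061, +0.37887, +1.05997); u = 565.5·(-0.11061)/1.05997 + 324.6 = 265.5914, v = 468.2·(+0.37887)/1.05997 + 249.3 = 416.6495
M1: Pc = R·M1+t = (+0.05239, +0.29196, +0.95593); u = 565.5·(+0.05239)/0.95593 + 324.6 = 355.5937, v = 468.2·(+0.29196)/0.95593 + 249.3 = 392.2988
M2: Pc = R·M2+t = (-0.04779, +0.10513, +0.95503); u = 565.5·(-0.04779)/0.95503 + 324.6 = 296.2995, v = 468.2·(+0.10513)/0.95503 + 249.3 = 300.8412
M3: Pc = R·M3+t = (-0.21079, +0.19204, +1.05907); u = 565.5·(-0.21079)/1.05907 + 324.6 = 212.0449, v = 468.2·(+0.19204)/1.05907 + 249.3 = 334.1968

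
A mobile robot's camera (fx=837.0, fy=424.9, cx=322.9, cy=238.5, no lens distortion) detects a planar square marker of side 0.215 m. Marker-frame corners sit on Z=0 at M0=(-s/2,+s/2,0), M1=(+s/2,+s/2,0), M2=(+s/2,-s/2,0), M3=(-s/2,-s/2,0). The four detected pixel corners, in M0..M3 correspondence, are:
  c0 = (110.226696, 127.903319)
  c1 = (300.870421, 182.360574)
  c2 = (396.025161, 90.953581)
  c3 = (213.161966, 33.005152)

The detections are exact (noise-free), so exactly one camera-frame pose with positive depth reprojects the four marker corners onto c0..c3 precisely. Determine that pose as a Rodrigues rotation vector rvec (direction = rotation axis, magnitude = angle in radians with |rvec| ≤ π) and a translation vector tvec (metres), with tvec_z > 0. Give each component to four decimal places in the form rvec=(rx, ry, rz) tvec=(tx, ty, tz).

rvec=(-0.0184, -0.2007, 0.4851) tvec=(-0.0661, -0.2590, 0.8486)

Intrinsics K: fx=837.0, fy=424.9, cx=322.9, cy=238.5
Marker side s = 0.215 m; corners in marker frame (Z=0):
  M0 = (-0.1075, +0.1075, 0)
  M1 = (+0.1075, +0.1075, 0)
  M2 = (+0.1075, -0.1075, 0)
  M3 = (-0.1075, -0.1075, 0)
Detected image corners:
  c0 = (110.226696, 127.903319) px
  c1 = (300.870421, 182.360574) px
  c2 = (396.025161, 90.953581) px
  c3 = (213.161966, 33.005152) px
Planar DLT: solve 8×8 A·h = b for H (H[2,2]=1):
  H  [+924.74817 -479.82571 +257.69443]
  H  [+285.42638 +424.74202 +108.83781]
  H  [+0.22063 -0.07676 +1.00000]
B = K⁻¹H; ‖b₁‖=1.178436, ‖b₂‖=1.178436; λ = 2/(‖b₁‖+‖b₂‖) = 0.848583, sign → tz>0 ⇒ λ=+0.848583
r₁ = λ·B[:,0] = (+0.86532,+0.46494,+0.18722); r₂ = λ·B[:,1] = (-0.46134,+0.88483,-0.06514)
r₃ = r₁×r₂ = (-0.19595,-0.03001,+0.98015); SVD([r₁ r₂ r₃]) → R = UVᵀ:
  R  [+0.86532 -0.46134 -0.19595]
  R  [+0.46494 +0.88483 -0.03001]
  R  [+0.18722 -0.06514 +0.98015]
t = (-0.06611, -0.25895, +0.84858) m
tr R = 2.730303; θ = arccos((tr R − 1)/2) = 0.525344 rad = 30.100°
axis k = ((R−Rᵀ)₃₂, (R−Rᵀ)₁₃, (R−Rᵀ)₂₁) / (2 sinθ) = (-0.035030, -0.382019, +0.923490)
rvec = θ·k = (-0.018403, -0.200691, +0.485150)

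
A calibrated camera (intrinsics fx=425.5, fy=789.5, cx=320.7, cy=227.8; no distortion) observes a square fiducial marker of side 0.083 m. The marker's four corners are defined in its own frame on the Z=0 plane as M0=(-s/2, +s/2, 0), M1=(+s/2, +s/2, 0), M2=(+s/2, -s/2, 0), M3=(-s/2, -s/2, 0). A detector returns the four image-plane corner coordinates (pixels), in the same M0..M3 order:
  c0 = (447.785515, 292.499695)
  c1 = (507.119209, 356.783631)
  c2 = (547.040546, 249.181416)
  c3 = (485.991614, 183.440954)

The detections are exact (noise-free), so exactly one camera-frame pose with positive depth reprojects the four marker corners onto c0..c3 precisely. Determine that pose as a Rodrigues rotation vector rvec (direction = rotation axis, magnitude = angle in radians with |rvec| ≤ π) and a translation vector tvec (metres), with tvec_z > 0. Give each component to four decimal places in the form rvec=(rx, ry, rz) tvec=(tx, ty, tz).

rvec=(0.1573, 0.0596, 0.5272) tvec=(0.2110, 0.0280, 0.5103)

Intrinsics K: fx=425.5, fy=789.5, cx=320.7, cy=227.8
Marker side s = 0.083 m; corners in marker frame (Z=0):
  M0 = (-0.0415, +0.0415, 0)
  M1 = (+0.0415, +0.0415, 0)
  M2 = (+0.0415, -0.0415, 0)
  M3 = (-0.0415, -0.0415, 0)
Detected image corners:
  c0 = (447.785515, 292.499695) px
  c1 = (507.119209, 356.783631) px
  c2 = (547.040546, 249.181416) px
  c3 = (485.991614, 183.440954) px
Planar DLT: solve 8×8 A·h = b for H (H[2,2]=1):
  H  [+709.30178 -310.22949 +496.68301]
  H  [+774.58681 +1392.49563 +271.15916]
  H  [-0.03170 +0.32275 +1.00000]
B = K⁻¹H; ‖b₁‖=1.959768, ‖b₂‖=1.959768; λ = 2/(‖b₁‖+‖b₂‖) = 0.510265, sign → tz>0 ⇒ λ=+0.510265
r₁ = λ·B[:,0] = (+0.86280,+0.50529,-0.01618); r₂ = λ·B[:,1] = (-0.49616,+0.85247,+0.16469)
r₃ = r₁×r₂ = (+0.09701,-0.13407,+0.98621); SVD([r₁ r₂ r₃]) → R = UVᵀ:
  R  [+0.86280 -0.49616 +0.09701]
  R  [+0.50529 +0.85247 -0.13407]
  R  [-0.01618 +0.16469 +0.98621]
t = (+0.21104, +0.02802, +0.51026) m
tr R = 2.701478; θ = arccos((tr R − 1)/2) = 0.553407 rad = 31.708°
axis k = ((R−Rᵀ)₃₂, (R−Rᵀ)₁₃, (R−Rᵀ)₂₁) / (2 sinθ) = (+0.284213, +0.107675, +0.952696)
rvec = θ·k = (+0.157285, +0.059588, +0.527228)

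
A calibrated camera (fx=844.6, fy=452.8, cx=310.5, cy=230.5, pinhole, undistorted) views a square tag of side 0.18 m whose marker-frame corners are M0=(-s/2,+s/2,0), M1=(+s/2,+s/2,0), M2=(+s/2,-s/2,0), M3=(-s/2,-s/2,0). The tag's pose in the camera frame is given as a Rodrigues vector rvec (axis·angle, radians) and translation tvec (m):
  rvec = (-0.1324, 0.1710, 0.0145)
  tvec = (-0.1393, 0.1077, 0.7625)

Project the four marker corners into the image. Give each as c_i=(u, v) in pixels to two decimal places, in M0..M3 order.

Intrinsics K: fx=844.6, fy=452.8, cx=310.5, cy=230.5
Marker side s = 0.18 m; corners in marker frame (Z=0):
  M0 = (-0.0900, +0.0900, 0)
  M1 = (+0.0900, +0.0900, 0)
  M2 = (+0.0900, -0.0900, 0)
  M3 = (-0.0900, -0.0900, 0)
rvec = (-0.1324, 0.1710, 0.0145), |rvec| = θ = 0.21675 rad = 12.419°
Rodrigues: sinθ=0.21506, 1−cosθ=0.02340; R = I + sinθ·[k]× + (1−cosθ)·[k]×²:
    [+0.98533 -0.02566 +0.16871]
    [+0.00311 +0.99116 +0.13260]
    [-0.17062 -0.13013 +0.97671]
t = (-0.1393, 0.1077, 0.7625) m
M0: Pc = R·M0+t = (-0.23029, +0.19662, +0.76614); u = 844.6·(-0.23029)/0.76614 + 310.5 = 56.6280, v = 452.8·(+0.19662)/0.76614 + 230.5 = 346.7076
M1: Pc = R·M1+t = (-0.05293, +0.19718, +0.73543); u = 844.6·(-0.05293)/0.73543 + 310.5 = 249.7133, v = 452.8·(+0.19718)/0.73543 + 230.5 = 351.9051
M2: Pc = R·M2+t = (-0.04831, +0.01878, +0.75886); u = 844.6·(-0.04831)/0.75886 + 310.5 = 256.7309, v = 452.8·(+0.01878)/0.75886 + 230.5 = 241.7029
M3: Pc = R·M3+t = (-0.22567, +0.01822, +0.78957); u = 844.6·(-0.22567)/0.78957 + 310.5 = 69.1007, v = 452.8·(+0.01822)/0.78957 + 230.5 = 240.9460

c0=(56.63, 346.71) c1=(249.71, 351.91) c2=(256.73, 241.70) c3=(69.10, 240.95)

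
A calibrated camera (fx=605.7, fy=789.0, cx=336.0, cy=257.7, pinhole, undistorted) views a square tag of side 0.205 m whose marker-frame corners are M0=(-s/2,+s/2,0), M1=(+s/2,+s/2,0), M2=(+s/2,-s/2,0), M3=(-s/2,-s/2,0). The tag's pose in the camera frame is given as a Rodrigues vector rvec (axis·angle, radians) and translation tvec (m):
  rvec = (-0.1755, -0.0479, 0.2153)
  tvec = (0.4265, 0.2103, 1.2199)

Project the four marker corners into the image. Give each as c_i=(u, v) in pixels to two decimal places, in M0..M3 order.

c0=(490.18, 446.39) c1=(590.02, 474.56) c2=(603.38, 342.85) c3=(506.55, 314.88)

Intrinsics K: fx=605.7, fy=789.0, cx=336.0, cy=257.7
Marker side s = 0.205 m; corners in marker frame (Z=0):
  M0 = (-0.1025, +0.1025, 0)
  M1 = (+0.1025, +0.1025, 0)
  M2 = (+0.1025, -0.1025, 0)
  M3 = (-0.1025, -0.1025, 0)
rvec = (-0.1755, -0.0479, 0.2153), |rvec| = θ = 0.28187 rad = 16.150°
Rodrigues: sinθ=0.27815, 1−cosθ=0.03946; R = I + sinθ·[k]× + (1−cosθ)·[k]×²:
    [+0.97584 -0.20828 -0.06604]
    [+0.21664 +0.96168 +0.16806]
    [+0.02850 -0.17831 +0.98356]
t = (0.4265, 0.2103, 1.2199) m
M0: Pc = R·M0+t = (+0.30513, +0.28667, +1.19870); u = 605.7·(+0.30513)/1.19870 + 336.0 = 490.1799, v = 789.0·(+0.28667)/1.19870 + 257.7 = 446.3875
M1: Pc = R·M1+t = (+0.50517, +0.33108, +1.20454); u = 605.7·(+0.50517)/1.20454 + 336.0 = 590.0245, v = 789.0·(+0.33108)/1.20454 + 257.7 = 474.5619
M2: Pc = R·M2+t = (+0.54787, +0.13393, +1.24110); u = 605.7·(+0.54787)/1.24110 + 336.0 = 603.3813, v = 789.0·(+0.13393)/1.24110 + 257.7 = 342.8450
M3: Pc = R·M3+t = (+0.34783, +0.08952, +1.23526); u = 605.7·(+0.34783)/1.23526 + 336.0 = 506.5544, v = 789.0·(+0.08952)/1.23526 + 257.7 = 314.8813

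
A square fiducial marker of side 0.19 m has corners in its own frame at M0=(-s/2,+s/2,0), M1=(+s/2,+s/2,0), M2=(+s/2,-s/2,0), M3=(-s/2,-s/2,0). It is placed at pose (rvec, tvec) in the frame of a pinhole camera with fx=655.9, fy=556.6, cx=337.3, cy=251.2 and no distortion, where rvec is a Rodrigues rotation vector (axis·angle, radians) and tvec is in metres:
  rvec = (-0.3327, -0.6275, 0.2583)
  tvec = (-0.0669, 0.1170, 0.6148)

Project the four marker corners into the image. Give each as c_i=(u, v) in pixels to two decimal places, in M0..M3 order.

c0=(146.37, 432.58) c1=(331.50, 459.77) c2=(356.07, 300.23) c3=(197.26, 249.64)

Intrinsics K: fx=655.9, fy=556.6, cx=337.3, cy=251.2
Marker side s = 0.19 m; corners in marker frame (Z=0):
  M0 = (-0.0950, +0.0950, 0)
  M1 = (+0.0950, +0.0950, 0)
  M2 = (+0.0950, -0.0950, 0)
  M3 = (-0.0950, -0.0950, 0)
rvec = (-0.3327, -0.6275, 0.2583), |rvec| = θ = 0.75575 rad = 43.302°
Rodrigues: sinθ=0.68584, 1−cosθ=0.27225; R = I + sinθ·[k]× + (1−cosθ)·[k]×²:
    [+0.78051 -0.13489 -0.61041]
    [+0.33391 +0.91544 +0.22466]
    [+0.52849 -0.37918 +0.75956]
t = (-0.0669, 0.1170, 0.6148) m
M0: Pc = R·M0+t = (-0.15386, +0.17224, +0.52857); u = 655.9·(-0.15386)/0.52857 + 337.3 = 146.3718, v = 556.6·(+0.17224)/0.52857 + 251.2 = 432.5783
M1: Pc = R·M1+t = (-0.00557, +0.23569, +0.62898); u = 655.9·(-0.00557)/0.62898 + 337.3 = 331.4957, v = 556.6·(+0.23569)/0.62898 + 251.2 = 459.7651
M2: Pc = R·M2+t = (+0.02006, +0.06176, +0.70103); u = 655.9·(+0.02006)/0.70103 + 337.3 = 356.0722, v = 556.6·(+0.06176)/0.70103 + 251.2 = 300.2322
M3: Pc = R·M3+t = (-0.12823, -0.00169, +0.60062); u = 655.9·(-0.12823)/0.60062 + 337.3 = 197.2626, v = 556.6·(-0.00169)/0.60062 + 251.2 = 249.6353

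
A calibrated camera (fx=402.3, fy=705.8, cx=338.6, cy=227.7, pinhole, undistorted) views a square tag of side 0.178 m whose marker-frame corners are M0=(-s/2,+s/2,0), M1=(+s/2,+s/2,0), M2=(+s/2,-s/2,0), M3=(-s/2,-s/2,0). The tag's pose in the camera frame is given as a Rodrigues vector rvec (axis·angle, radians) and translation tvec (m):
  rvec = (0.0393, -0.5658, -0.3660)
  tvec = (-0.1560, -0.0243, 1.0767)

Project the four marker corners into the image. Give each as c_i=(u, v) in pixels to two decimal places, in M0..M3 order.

c0=(262.85, 288.62) c1=(318.31, 244.98) c2=(296.71, 139.61) c3=(237.98, 174.77)

Intrinsics K: fx=402.3, fy=705.8, cx=338.6, cy=227.7
Marker side s = 0.178 m; corners in marker frame (Z=0):
  M0 = (-0.0890, +0.0890, 0)
  M1 = (+0.0890, +0.0890, 0)
  M2 = (+0.0890, -0.0890, 0)
  M3 = (-0.0890, -0.0890, 0)
rvec = (0.0393, -0.5658, -0.3660), |rvec| = θ = 0.67500 rad = 38.675°
Rodrigues: sinθ=0.62490, 1−cosθ=0.21930; R = I + sinθ·[k]× + (1−cosθ)·[k]×²:
    [+0.78145 +0.32813 -0.53073]
    [-0.34954 +0.93478 +0.06329]
    [+0.51688 +0.13605 +0.84518]
t = (-0.1560, -0.0243, 1.0767) m
M0: Pc = R·M0+t = (-0.19635, +0.09000, +1.04281); u = 402.3·(-0.19635)/1.04281 + 338.6 = 262.8528, v = 705.8·(+0.09000)/1.04281 + 227.7 = 288.6174
M1: Pc = R·M1+t = (-0.05725, +0.02779, +1.13481); u = 402.3·(-0.05725)/1.13481 + 338.6 = 318.3053, v = 705.8·(+0.02779)/1.13481 + 227.7 = 244.9823
M2: Pc = R·M2+t = (-0.11565, -0.13860, +1.11059); u = 402.3·(-0.11565)/1.11059 + 338.6 = 296.7054, v = 705.8·(-0.13860)/1.11059 + 227.7 = 139.6147
M3: Pc = R·M3+t = (-0.25475, -0.07639, +1.01859); u = 402.3·(-0.25475)/1.01859 + 338.6 = 237.9834, v = 705.8·(-0.07639)/1.01859 + 227.7 = 174.7699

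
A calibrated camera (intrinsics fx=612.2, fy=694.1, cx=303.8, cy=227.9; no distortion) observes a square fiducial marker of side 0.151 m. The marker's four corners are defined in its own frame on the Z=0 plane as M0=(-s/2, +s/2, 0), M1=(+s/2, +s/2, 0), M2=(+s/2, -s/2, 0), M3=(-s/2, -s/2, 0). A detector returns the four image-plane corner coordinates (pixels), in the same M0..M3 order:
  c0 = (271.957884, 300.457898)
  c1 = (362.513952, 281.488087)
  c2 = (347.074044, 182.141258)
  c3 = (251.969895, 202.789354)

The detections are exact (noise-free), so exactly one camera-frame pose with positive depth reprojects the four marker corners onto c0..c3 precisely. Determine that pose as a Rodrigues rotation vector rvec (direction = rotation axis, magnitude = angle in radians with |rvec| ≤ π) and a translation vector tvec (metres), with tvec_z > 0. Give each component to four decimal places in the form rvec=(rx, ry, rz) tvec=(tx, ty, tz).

Intrinsics K: fx=612.2, fy=694.1, cx=303.8, cy=227.9
Marker side s = 0.151 m; corners in marker frame (Z=0):
  M0 = (-0.0755, +0.0755, 0)
  M1 = (+0.0755, +0.0755, 0)
  M2 = (+0.0755, -0.0755, 0)
  M3 = (-0.0755, -0.0755, 0)
Detected image corners:
  c0 = (271.957884, 300.457898) px
  c1 = (362.513952, 281.488087) px
  c2 = (347.074044, 182.141258) px
  c3 = (251.969895, 202.789354) px
Planar DLT: solve 8×8 A·h = b for H (H[2,2]=1):
  H  [+600.25888 +220.11646 +308.44118]
  H  [-142.12188 +732.89162 +242.99249]
  H  [-0.04582 +0.33321 +1.00000]
B = K⁻¹H; ‖b₁‖=1.022042, ‖b₂‖=1.022042; λ = 2/(‖b₁‖+‖b₂‖) = 0.978433, sign → tz>0 ⇒ λ=+0.978433
r₁ = λ·B[:,0] = (+0.98160,-0.18562,-0.04484); r₂ = λ·B[:,1] = (+0.19001,+0.92607,+0.32602)
r₃ = r₁×r₂ = (-0.01899,-0.32854,+0.94430); SVD([r₁ r₂ r₃]) → R = UVᵀ:
  R  [+0.98160 +0.19001 -0.01899]
  R  [-0.18562 +0.92607 -0.32854]
  R  [-0.04484 +0.32602 +0.94430]
t = (+0.00742, +0.02128, +0.97843) m
tr R = 2.851969; θ = arccos((tr R − 1)/2) = 0.387162 rad = 22.183°
axis k = ((R−Rᵀ)₃₂, (R−Rᵀ)₁₃, (R−Rᵀ)₂₁) / (2 sinθ) = (+0.866822, +0.034221, -0.497442)
rvec = θ·k = (+0.335600, +0.013249, -0.192591)

rvec=(0.3356, 0.0132, -0.1926) tvec=(0.0074, 0.0213, 0.9784)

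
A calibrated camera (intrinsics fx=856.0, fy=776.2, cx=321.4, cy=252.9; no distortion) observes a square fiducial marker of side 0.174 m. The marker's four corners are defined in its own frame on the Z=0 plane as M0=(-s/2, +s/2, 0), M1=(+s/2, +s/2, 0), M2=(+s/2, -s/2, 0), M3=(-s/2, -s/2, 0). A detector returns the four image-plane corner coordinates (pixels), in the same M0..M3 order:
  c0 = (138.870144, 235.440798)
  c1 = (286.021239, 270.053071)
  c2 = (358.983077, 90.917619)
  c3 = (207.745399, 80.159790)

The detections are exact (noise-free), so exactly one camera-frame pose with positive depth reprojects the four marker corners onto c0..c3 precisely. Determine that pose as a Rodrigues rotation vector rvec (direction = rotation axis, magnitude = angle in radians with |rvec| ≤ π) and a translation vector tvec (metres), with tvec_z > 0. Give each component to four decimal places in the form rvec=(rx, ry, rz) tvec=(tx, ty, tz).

rvec=(-0.2646, 0.5969, 0.2850) tvec=(-0.0673, -0.0820, 0.7388)

Intrinsics K: fx=856.0, fy=776.2, cx=321.4, cy=252.9
Marker side s = 0.174 m; corners in marker frame (Z=0):
  M0 = (-0.0870, +0.0870, 0)
  M1 = (+0.0870, +0.0870, 0)
  M2 = (+0.0870, -0.0870, 0)
  M3 = (-0.0870, -0.0870, 0)
Detected image corners:
  c0 = (138.870144, 235.440798) px
  c1 = (286.021239, 270.053071) px
  c2 = (358.983077, 90.917619) px
  c3 = (207.745399, 80.159790) px
Planar DLT: solve 8×8 A·h = b for H (H[2,2]=1):
  H  [+661.74412 -460.87360 +243.44926]
  H  [-4.60023 +919.33985 +166.77557]
  H  [-0.79029 -0.21824 +1.00000]
B = K⁻¹H; ‖b₁‖=1.353629, ‖b₂‖=1.353629; λ = 2/(‖b₁‖+‖b₂‖) = 0.738755, sign → tz>0 ⇒ λ=+0.738755
r₁ = λ·B[:,0] = (+0.79032,+0.18585,-0.58383); r₂ = λ·B[:,1] = (-0.33721,+0.92752,-0.16123)
r₃ = r₁×r₂ = (+0.51155,+0.32430,+0.79570); SVD([r₁ r₂ r₃]) → R = UVᵀ:
  R  [+0.79032 -0.33721 +0.51155]
  R  [+0.18585 +0.92752 +0.32430]
  R  [-0.58383 -0.16123 +0.79570]
t = (-0.06727, -0.08197, +0.73875) m
tr R = 2.513540; θ = arccos((tr R − 1)/2) = 0.712439 rad = 40.820°
axis k = ((R−Rᵀ)₃₂, (R−Rᵀ)₁₃, (R−Rᵀ)₂₁) / (2 sinθ) = (-0.371376, +0.837861, +0.400087)
rvec = θ·k = (-0.264583, +0.596924, +0.285037)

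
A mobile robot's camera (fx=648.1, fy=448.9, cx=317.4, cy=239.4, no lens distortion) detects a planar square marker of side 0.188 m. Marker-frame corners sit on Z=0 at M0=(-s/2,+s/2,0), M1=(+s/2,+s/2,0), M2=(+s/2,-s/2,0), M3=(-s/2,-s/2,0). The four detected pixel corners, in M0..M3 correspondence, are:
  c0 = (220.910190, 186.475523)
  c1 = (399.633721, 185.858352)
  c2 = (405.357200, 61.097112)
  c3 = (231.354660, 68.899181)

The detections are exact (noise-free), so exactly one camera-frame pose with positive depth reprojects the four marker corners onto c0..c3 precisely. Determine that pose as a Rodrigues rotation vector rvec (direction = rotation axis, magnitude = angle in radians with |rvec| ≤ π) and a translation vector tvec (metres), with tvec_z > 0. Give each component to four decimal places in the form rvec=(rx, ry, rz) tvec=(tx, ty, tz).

rvec=(-0.1105, 0.2165, 0.0330) tvec=(-0.0059, -0.1721, 0.6738)

Intrinsics K: fx=648.1, fy=448.9, cx=317.4, cy=239.4
Marker side s = 0.188 m; corners in marker frame (Z=0):
  M0 = (-0.0940, +0.0940, 0)
  M1 = (+0.0940, +0.0940, 0)
  M2 = (+0.0940, -0.0940, 0)
  M3 = (-0.0940, -0.0940, 0)
Detected image corners:
  c0 = (220.910190, 186.475523) px
  c1 = (399.633721, 185.858352) px
  c2 = (405.357200, 61.097112) px
  c3 = (231.354660, 68.899181) px
Planar DLT: solve 8×8 A·h = b for H (H[2,2]=1):
  H  [+837.06344 -92.75530 +311.71396]
  H  [-62.96884 +624.21027 +124.75139]
  H  [-0.32087 -0.15709 +1.00000]
B = K⁻¹H; ‖b₁‖=1.484134, ‖b₂‖=1.484134; λ = 2/(‖b₁‖+‖b₂‖) = 0.673794, sign → tz>0 ⇒ λ=+0.673794
r₁ = λ·B[:,0] = (+0.97613,+0.02078,-0.21620); r₂ = λ·B[:,1] = (-0.04459,+0.99338,-0.10585)
r₃ = r₁×r₂ = (+0.21257,+0.11296,+0.97060); SVD([r₁ r₂ r₃]) → R = UVᵀ:
  R  [+0.97613 -0.04459 +0.21257]
  R  [+0.02078 +0.99338 +0.11296]
  R  [-0.21620 -0.10585 +0.97060]
t = (-0.00591, -0.17209, +0.67379) m
tr R = 2.940105; θ = arccos((tr R − 1)/2) = 0.245348 rad = 14.057°
axis k = ((R−Rᵀ)₃₂, (R−Rᵀ)₁₃, (R−Rᵀ)₂₁) / (2 sinθ) = (-0.450426, +0.882612, +0.134580)
rvec = θ·k = (-0.110511, +0.216548, +0.033019)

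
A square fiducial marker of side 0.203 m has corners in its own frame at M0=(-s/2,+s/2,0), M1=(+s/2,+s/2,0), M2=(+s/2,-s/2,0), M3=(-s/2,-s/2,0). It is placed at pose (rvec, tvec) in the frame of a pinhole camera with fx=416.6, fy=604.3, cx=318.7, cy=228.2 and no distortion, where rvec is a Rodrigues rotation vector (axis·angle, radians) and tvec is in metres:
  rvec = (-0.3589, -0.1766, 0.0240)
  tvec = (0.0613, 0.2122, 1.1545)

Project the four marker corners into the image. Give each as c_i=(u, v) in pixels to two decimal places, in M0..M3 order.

Intrinsics K: fx=416.6, fy=604.3, cx=318.7, cy=228.2
Marker side s = 0.203 m; corners in marker frame (Z=0):
  M0 = (-0.1015, +0.1015, 0)
  M1 = (+0.1015, +0.1015, 0)
  M2 = (+0.1015, -0.1015, 0)
  M3 = (-0.1015, -0.1015, 0)
rvec = (-0.3589, -0.1766, 0.0240), |rvec| = θ = 0.40072 rad = 22.959°
Rodrigues: sinθ=0.39008, 1−cosθ=0.07922; R = I + sinθ·[k]× + (1−cosθ)·[k]×²:
    [+0.98433 +0.00791 -0.17616]
    [+0.05463 +0.93617 +0.34728]
    [+0.16766 -0.35146 +0.92107]
t = (0.0613, 0.2122, 1.1545) m
M0: Pc = R·M0+t = (-0.03781, +0.30168, +1.10181); u = 416.6·(-0.03781)/1.10181 + 318.7 = 304.4050, v = 604.3·(+0.30168)/1.10181 + 228.2 = 393.6577
M1: Pc = R·M1+t = (+0.16201, +0.31277, +1.13584); u = 416.6·(+0.16201)/1.13584 + 318.7 = 378.1220, v = 604.3·(+0.31277)/1.13584 + 228.2 = 394.6001
M2: Pc = R·M2+t = (+0.16041, +0.12272, +1.20719); u = 416.6·(+0.16041)/1.20719 + 318.7 = 374.0562, v = 604.3·(+0.12272)/1.20719 + 228.2 = 289.6336
M3: Pc = R·M3+t = (-0.03941, +0.11163, +1.17316); u = 416.6·(-0.03941)/1.17316 + 318.7 = 304.7044, v = 604.3·(+0.11163)/1.17316 + 228.2 = 285.7033

c0=(304.40, 393.66) c1=(378.12, 394.60) c2=(374.06, 289.63) c3=(304.70, 285.70)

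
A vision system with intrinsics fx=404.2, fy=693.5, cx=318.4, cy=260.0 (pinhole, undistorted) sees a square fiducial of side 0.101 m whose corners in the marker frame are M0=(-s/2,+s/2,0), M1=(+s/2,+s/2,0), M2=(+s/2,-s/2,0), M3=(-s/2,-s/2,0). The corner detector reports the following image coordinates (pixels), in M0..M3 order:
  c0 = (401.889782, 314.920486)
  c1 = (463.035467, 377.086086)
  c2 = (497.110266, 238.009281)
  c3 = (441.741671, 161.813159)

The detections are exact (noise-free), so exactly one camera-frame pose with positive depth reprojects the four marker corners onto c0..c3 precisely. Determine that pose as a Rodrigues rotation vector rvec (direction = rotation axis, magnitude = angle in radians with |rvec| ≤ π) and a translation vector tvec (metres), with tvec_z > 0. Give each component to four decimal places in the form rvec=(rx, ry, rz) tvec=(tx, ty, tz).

rvec=(-0.0110, -0.5119, 0.4692) tvec=(0.1433, 0.0086, 0.4310)

Intrinsics K: fx=404.2, fy=693.5, cx=318.4, cy=260.0
Marker side s = 0.101 m; corners in marker frame (Z=0):
  M0 = (-0.0505, +0.0505, 0)
  M1 = (+0.0505, +0.0505, 0)
  M2 = (+0.0505, -0.0505, 0)
  M3 = (-0.0505, -0.0505, 0)
Detected image corners:
  c0 = (401.889782, 314.920486) px
  c1 = (463.035467, 377.086086) px
  c2 = (497.110266, 238.009281) px
  c3 = (441.741671, 161.813159) px
Planar DLT: solve 8×8 A·h = b for H (H[2,2]=1):
  H  [+1067.33107 -495.65458 +452.81744]
  H  [+983.15156 +1363.18950 +273.78535]
  H  [+1.08871 -0.29106 +1.00000]
B = K⁻¹H; ‖b₁‖=2.320224, ‖b₂‖=2.320224; λ = 2/(‖b₁‖+‖b₂‖) = 0.430993, sign → tz>0 ⇒ λ=+0.430993
r₁ = λ·B[:,0] = (+0.76846,+0.43509,+0.46923); r₂ = λ·B[:,1] = (-0.42969,+0.89422,-0.12545)
r₃ = r₁×r₂ = (-0.47417,-0.10522,+0.87412); SVD([r₁ r₂ r₃]) → R = UVᵀ:
  R  [+0.76846 -0.42969 -0.47417]
  R  [+0.43509 +0.89422 -0.10522]
  R  [+0.46923 -0.12545 +0.87412]
t = (+0.14333, +0.00857, +0.43099) m
tr R = 2.536798; θ = arccos((tr R − 1)/2) = 0.694460 rad = 39.790°
axis k = ((R−Rᵀ)₃₂, (R−Rᵀ)₁₃, (R−Rᵀ)₂₁) / (2 sinθ) = (-0.015800, -0.737063, +0.675639)
rvec = θ·k = (-0.010972, -0.511861, +0.469204)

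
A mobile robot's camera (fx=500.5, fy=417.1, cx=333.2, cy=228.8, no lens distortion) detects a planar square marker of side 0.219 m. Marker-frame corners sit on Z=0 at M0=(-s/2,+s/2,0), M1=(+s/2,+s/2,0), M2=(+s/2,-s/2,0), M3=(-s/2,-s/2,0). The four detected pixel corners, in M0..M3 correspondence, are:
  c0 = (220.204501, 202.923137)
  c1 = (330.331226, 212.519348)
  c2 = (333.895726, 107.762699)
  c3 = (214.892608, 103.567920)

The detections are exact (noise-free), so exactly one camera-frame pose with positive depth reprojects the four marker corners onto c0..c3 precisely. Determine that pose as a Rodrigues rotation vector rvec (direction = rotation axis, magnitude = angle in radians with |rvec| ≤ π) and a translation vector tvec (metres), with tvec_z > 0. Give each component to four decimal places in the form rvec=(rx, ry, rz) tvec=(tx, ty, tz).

rvec=(0.3196, 0.2572, 0.0716) tvec=(-0.1077, -0.1512, 0.8979)

Intrinsics K: fx=500.5, fy=417.1, cx=333.2, cy=228.8
Marker side s = 0.219 m; corners in marker frame (Z=0):
  M0 = (-0.1095, +0.1095, 0)
  M1 = (+0.1095, +0.1095, 0)
  M2 = (+0.1095, -0.1095, 0)
  M3 = (-0.1095, -0.1095, 0)
Detected image corners:
  c0 = (220.204501, 202.923137) px
  c1 = (330.331226, 212.519348) px
  c2 = (333.895726, 107.762699) px
  c3 = (214.892608, 103.567920) px
Planar DLT: solve 8×8 A·h = b for H (H[2,2]=1):
  H  [+449.31177 +102.36743 +273.18137]
  H  [-9.66867 +521.40344 +158.58109]
  H  [-0.26571 +0.35581 +1.00000]
B = K⁻¹H; ‖b₁‖=1.113749, ‖b₂‖=1.113749; λ = 2/(‖b₁‖+‖b₂‖) = 0.897869, sign → tz>0 ⇒ λ=+0.897869
r₁ = λ·B[:,0] = (+0.96487,+0.11006,-0.23858); r₂ = λ·B[:,1] = (-0.02904,+0.94715,+0.31947)
r₃ = r₁×r₂ = (+0.26113,-0.30132,+0.91707); SVD([r₁ r₂ r₃]) → R = UVᵀ:
  R  [+0.96487 -0.02904 +0.26113]
  R  [+0.11006 +0.94715 -0.30132]
  R  [-0.23858 +0.31947 +0.91707]
t = (-0.10767, -0.15116, +0.89787) m
tr R = 2.829089; θ = arccos((tr R − 1)/2) = 0.416416 rad = 23.859°
axis k = ((R−Rᵀ)₃₂, (R−Rᵀ)₁₃, (R−Rᵀ)₂₁) / (2 sinθ) = (+0.767385, +0.617701, +0.171946)
rvec = θ·k = (+0.319552, +0.257221, +0.071601)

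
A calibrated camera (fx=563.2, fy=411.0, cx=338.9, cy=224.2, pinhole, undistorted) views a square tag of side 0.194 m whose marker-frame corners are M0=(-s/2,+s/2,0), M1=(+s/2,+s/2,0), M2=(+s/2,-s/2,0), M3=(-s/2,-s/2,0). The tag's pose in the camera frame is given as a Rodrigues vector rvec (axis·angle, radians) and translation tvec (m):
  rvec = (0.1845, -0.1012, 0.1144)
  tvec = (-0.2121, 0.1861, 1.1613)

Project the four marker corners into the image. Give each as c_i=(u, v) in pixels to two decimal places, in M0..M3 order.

c0=(184.63, 319.49) c1=(278.22, 324.74) c2=(288.02, 260.31) c3=(191.77, 253.68)

Intrinsics K: fx=563.2, fy=411.0, cx=338.9, cy=224.2
Marker side s = 0.194 m; corners in marker frame (Z=0):
  M0 = (-0.0970, +0.0970, 0)
  M1 = (+0.0970, +0.0970, 0)
  M2 = (+0.0970, -0.0970, 0)
  M3 = (-0.0970, -0.0970, 0)
rvec = (0.1845, -0.1012, 0.1144), |rvec| = θ = 0.23952 rad = 13.723°
Rodrigues: sinθ=0.23723, 1−cosθ=0.02855; R = I + sinθ·[k]× + (1−cosθ)·[k]×²:
    [+0.98839 -0.12260 -0.08973]
    [+0.10402 +0.97655 -0.18850]
    [+0.11074 +0.17698 +0.97796]
t = (-0.2121, 0.1861, 1.1613) m
M0: Pc = R·M0+t = (-0.31987, +0.27074, +1.16773); u = 563.2·(-0.31987)/1.16773 + 338.9 = 184.6269, v = 411.0·(+0.27074)/1.16773 + 224.2 = 319.4898
M1: Pc = R·M1+t = (-0.12812, +0.29091, +1.18921); u = 563.2·(-0.12812)/1.18921 + 338.9 = 278.2242, v = 411.0·(+0.29091)/1.18921 + 224.2 = 324.7425
M2: Pc = R·M2+t = (-0.10433, +0.10146, +1.15487); u = 563.2·(-0.10433)/1.15487 + 338.9 = 288.0193, v = 411.0·(+0.10146)/1.15487 + 224.2 = 260.3095
M3: Pc = R·M3+t = (-0.29608, +0.08129, +1.13339); u = 563.2·(-0.29608)/1.13339 + 338.9 = 191.7723, v = 411.0·(+0.08129)/1.13339 + 224.2 = 253.6763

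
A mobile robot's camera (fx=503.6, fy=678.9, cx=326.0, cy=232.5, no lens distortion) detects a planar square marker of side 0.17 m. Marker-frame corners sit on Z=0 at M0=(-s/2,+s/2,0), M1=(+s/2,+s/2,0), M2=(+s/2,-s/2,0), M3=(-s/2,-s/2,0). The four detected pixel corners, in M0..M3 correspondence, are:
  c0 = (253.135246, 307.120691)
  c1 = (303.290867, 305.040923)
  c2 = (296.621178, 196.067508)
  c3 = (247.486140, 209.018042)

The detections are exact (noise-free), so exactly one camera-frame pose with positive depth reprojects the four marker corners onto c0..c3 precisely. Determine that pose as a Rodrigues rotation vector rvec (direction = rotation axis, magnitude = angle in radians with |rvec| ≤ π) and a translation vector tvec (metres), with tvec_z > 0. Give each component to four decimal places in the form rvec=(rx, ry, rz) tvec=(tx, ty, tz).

Intrinsics K: fx=503.6, fy=678.9, cx=326.0, cy=232.5
Marker side s = 0.17 m; corners in marker frame (Z=0):
  M0 = (-0.0850, +0.0850, 0)
  M1 = (+0.0850, +0.0850, 0)
  M2 = (+0.0850, -0.0850, 0)
  M3 = (-0.0850, -0.0850, 0)
Detected image corners:
  c0 = (253.135246, 307.120691) px
  c1 = (303.290867, 305.040923) px
  c2 = (296.621178, 196.067508) px
  c3 = (247.486140, 209.018042) px
Planar DLT: solve 8×8 A·h = b for H (H[2,2]=1):
  H  [+121.21940 +23.99339 +273.81204]
  H  [-202.20096 +596.19434 +254.31687]
  H  [-0.62079 -0.04391 +1.00000]
B = K⁻¹H; ‖b₁‖=0.897521, ‖b₂‖=0.897521; λ = 2/(‖b₁‖+‖b₂‖) = 1.114180, sign → tz>0 ⇒ λ=+1.114180
r₁ = λ·B[:,0] = (+0.71594,-0.09497,-0.69167); r₂ = λ·B[:,1] = (+0.08475,+0.99520,-0.04892)
r₃ = r₁×r₂ = (+0.69300,-0.02360,+0.72055); SVD([r₁ r₂ r₃]) → R = UVᵀ:
  R  [+0.71594 +0.08475 +0.69300]
  R  [-0.09497 +0.99520 -0.02360]
  R  [-0.69167 -0.04892 +0.72055]
t = (-0.11546, +0.03580, +1.11418) m
tr R = 2.431689; θ = arccos((tr R − 1)/2) = 0.772964 rad = 44.288°
axis k = ((R−Rᵀ)₃₂, (R−Rᵀ)₁₃, (R−Rᵀ)₂₁) / (2 sinθ) = (-0.018132, +0.991519, -0.128691)
rvec = θ·k = (-0.014016, +0.766408, -0.099473)

rvec=(-0.0140, 0.7664, -0.0995) tvec=(-0.1155, 0.0358, 1.1142)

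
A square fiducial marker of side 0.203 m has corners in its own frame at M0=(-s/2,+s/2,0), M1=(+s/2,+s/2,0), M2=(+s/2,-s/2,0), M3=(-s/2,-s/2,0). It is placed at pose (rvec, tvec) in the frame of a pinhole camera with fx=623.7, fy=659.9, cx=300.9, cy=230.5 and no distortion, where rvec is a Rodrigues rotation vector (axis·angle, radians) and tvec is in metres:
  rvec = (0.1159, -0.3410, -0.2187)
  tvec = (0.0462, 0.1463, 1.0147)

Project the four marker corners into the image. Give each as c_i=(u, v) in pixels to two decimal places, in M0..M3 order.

Intrinsics K: fx=623.7, fy=659.9, cx=300.9, cy=230.5
Marker side s = 0.203 m; corners in marker frame (Z=0):
  M0 = (-0.1015, +0.1015, 0)
  M1 = (+0.1015, +0.1015, 0)
  M2 = (+0.1015, -0.1015, 0)
  M3 = (-0.1015, -0.1015, 0)
rvec = (0.1159, -0.3410, -0.2187), |rvec| = θ = 0.42136 rad = 24.142°
Rodrigues: sinθ=0.40900, 1−cosθ=0.08747; R = I + sinθ·[k]× + (1−cosθ)·[k]×²:
    [+0.91915 +0.19282 -0.34349]
    [-0.23176 +0.96982 -0.07576]
    [+0.31851 +0.14924 +0.93610]
t = (0.0462, 0.1463, 1.0147) m
M0: Pc = R·M0+t = (-0.02752, +0.26826, +0.99752); u = 623.7·(-0.02752)/0.99752 + 300.9 = 283.6911, v = 659.9·(+0.26826)/0.99752 + 230.5 = 407.9650
M1: Pc = R·M1+t = (+0.15906, +0.22121, +1.06218); u = 623.7·(+0.15906)/1.06218 + 300.9 = 394.3012, v = 659.9·(+0.22121)/1.06218 + 230.5 = 367.9335
M2: Pc = R·M2+t = (+0.11992, +0.02434, +1.03188); u = 623.7·(+0.11992)/1.03188 + 300.9 = 373.3851, v = 659.9·(+0.02434)/1.03188 + 230.5 = 246.0658
M3: Pc = R·M3+t = (-0.06666, +0.07139, +0.96722); u = 623.7·(-0.06666)/0.96722 + 300.9 = 257.9123, v = 659.9·(+0.07139)/0.96722 + 230.5 = 279.2044

c0=(283.69, 407.96) c1=(394.30, 367.93) c2=(373.39, 246.07) c3=(257.91, 279.20)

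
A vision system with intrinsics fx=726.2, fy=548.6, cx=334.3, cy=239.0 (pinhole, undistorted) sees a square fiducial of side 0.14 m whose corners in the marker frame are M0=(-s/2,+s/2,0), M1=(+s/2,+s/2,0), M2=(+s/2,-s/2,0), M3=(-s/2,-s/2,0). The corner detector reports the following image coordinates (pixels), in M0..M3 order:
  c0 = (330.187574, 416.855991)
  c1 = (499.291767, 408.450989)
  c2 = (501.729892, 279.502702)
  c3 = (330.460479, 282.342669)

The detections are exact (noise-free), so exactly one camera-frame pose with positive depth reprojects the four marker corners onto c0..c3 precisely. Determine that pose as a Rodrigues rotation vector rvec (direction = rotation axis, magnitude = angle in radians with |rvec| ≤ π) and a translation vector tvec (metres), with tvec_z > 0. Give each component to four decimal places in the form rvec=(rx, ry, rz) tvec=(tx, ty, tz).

Intrinsics K: fx=726.2, fy=548.6, cx=334.3, cy=239.0
Marker side s = 0.14 m; corners in marker frame (Z=0):
  M0 = (-0.0700, +0.0700, 0)
  M1 = (+0.0700, +0.0700, 0)
  M2 = (+0.0700, -0.0700, 0)
  M3 = (-0.0700, -0.0700, 0)
Detected image corners:
  c0 = (330.187574, 416.855991) px
  c1 = (499.291767, 408.450989) px
  c2 = (501.729892, 279.502702) px
  c3 = (330.460479, 282.342669) px
Planar DLT: solve 8×8 A·h = b for H (H[2,2]=1):
  H  [+1342.57770 +28.91524 +417.23413]
  H  [+65.73528 +972.86808 +347.15814]
  H  [+0.30574 +0.09331 +1.00000]
B = K⁻¹H; ‖b₁‖=1.735227, ‖b₂‖=1.735227; λ = 2/(‖b₁‖+‖b₂‖) = 0.576293, sign → tz>0 ⇒ λ=+0.576293
r₁ = λ·B[:,0] = (+0.98433,-0.00771,+0.17619); r₂ = λ·B[:,1] = (-0.00181,+0.99855,+0.05377)
r₃ = r₁×r₂ = (-0.17635,-0.05325,+0.98289); SVD([r₁ r₂ r₃]) → R = UVᵀ:
  R  [+0.98433 -0.00181 -0.17635]
  R  [-0.00771 +0.99855 -0.05325]
  R  [+0.17619 +0.05377 +0.98289]
t = (+0.06581, +0.11362, +0.57629) m
tr R = 2.965762; θ = arccos((tr R − 1)/2) = 0.185299 rad = 10.617°
axis k = ((R−Rᵀ)₃₂, (R−Rᵀ)₁₃, (R−Rᵀ)₂₁) / (2 sinθ) = (+0.290448, -0.956757, -0.016006)
rvec = θ·k = (+0.053820, -0.177286, -0.002966)

rvec=(0.0538, -0.1773, -0.0030) tvec=(0.0658, 0.1136, 0.5763)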